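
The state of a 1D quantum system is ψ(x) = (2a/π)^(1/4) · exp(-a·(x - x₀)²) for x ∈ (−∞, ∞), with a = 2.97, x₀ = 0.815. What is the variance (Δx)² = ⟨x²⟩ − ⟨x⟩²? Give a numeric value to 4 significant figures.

Compute ⟨x⟩ and ⟨x²⟩ separately, then (Δx)² = ⟨x²⟩ − ⟨x⟩².
Gaussian moments (u = x − x₀): ∫u^(2j)·e^(−2au²) du = (2j−1)!!/(4a)^j · √(π/(2a)), odd powers integrate to 0; here √(π/(2a)) = 0.72725.
⟨x⟩ = 0.81500 and ⟨x²⟩ = 0.74840.
(Δx)² = 0.74840 − (0.81500)² = 0.084175.

0.08418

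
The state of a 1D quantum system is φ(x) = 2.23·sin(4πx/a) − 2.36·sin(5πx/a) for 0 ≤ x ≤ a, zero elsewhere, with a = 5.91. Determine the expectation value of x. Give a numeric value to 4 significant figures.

4.136

⟨x⟩ = ∫ x·|φ|² dx / ∫|φ|² dx (integrals over the domain).
On 0 ≤ x ≤ a (j ≠ l): ∫sin²(jπx/a) dx = a/2, ∫sin(jπx/a)·sin(lπx/a) dx = 0; diagonal moments ∫x·sin²(jπx/a) dx = a²/4, ∫x²·sin²(jπx/a) dx = a³·(1/6 − 1/(4j²π²)); cross terms ∫x·sin(jπx/a)·sin(lπx/a) dx = 0 for j + l even and −4jla²/(π²(j² − l²)²) for j + l odd, ∫x²·sin(jπx/a)·sin(lπx/a) dx = (−1)^(j+l)·4jla³/(π²(j² − l²)²); higher powers the same way via product-to-sum and parts.
State is unnormalized: ∫|φ|² dx = 31.153, and ∫φ*·x·φ dx = 128.85, so ⟨x⟩ = 128.85 / 31.153.
⟨x⟩ = 4.1359.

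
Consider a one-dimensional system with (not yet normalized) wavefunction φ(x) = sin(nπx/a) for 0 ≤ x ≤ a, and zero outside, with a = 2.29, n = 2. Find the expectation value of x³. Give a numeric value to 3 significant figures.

⟨x³⟩ = ∫ x³·|φ|² dx / ∫|φ|² dx (integrals over the domain).
With sin²θ = (1 − cos2θ)/2 on 0 ≤ x ≤ a: ∫sin²(nπx/a) dx = a/2, ∫x·sin²(nπx/a) dx = a²/4, ∫x²·sin²(nπx/a) dx = a³·(1/6 − 1/(4n²π²)); higher powers xᵏ the same way, integrating xᵏ·cos(2nπx/a) by parts.
State is unnormalized: ∫|φ|² dx = 1.1450, and ∫φ*·x³·φ dx = 3.1763, so ⟨x³⟩ = 3.1763 / 1.1450.
⟨x³⟩ = 2.7741.

2.77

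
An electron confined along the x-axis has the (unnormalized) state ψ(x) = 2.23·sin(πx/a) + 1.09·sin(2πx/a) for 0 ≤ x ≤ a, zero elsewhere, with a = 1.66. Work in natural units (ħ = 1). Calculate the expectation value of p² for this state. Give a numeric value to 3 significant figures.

p² ψ = −ħ² d²ψ/dx²; ⟨p²⟩ = −ħ² ∫ ψ*·ψ'' dx / ∫|ψ|² dx.
d²/dx² sin(jπx/a) = −(jπ/a)²·sin(jπx/a); on 0 ≤ x ≤ a, ∫sin²(jπx/a) dx = a/2 and ∫sin(jπx/a)·sin(lπx/a) dx = 0 for j ≠ l, so only diagonal terms survive in ∫|ψ|² and ∫ψ·ψ″; ∫ψ·ψ′ dx = [ψ²/2] between the walls = 0.
State is unnormalized: ∫|ψ|² dx = 5.1136, and ∫ψ*·(−ħ² ψ'') dx = 28.911, so ⟨p²⟩ = 28.911 / 5.1136.
⟨p²⟩ = 5.6537.

5.65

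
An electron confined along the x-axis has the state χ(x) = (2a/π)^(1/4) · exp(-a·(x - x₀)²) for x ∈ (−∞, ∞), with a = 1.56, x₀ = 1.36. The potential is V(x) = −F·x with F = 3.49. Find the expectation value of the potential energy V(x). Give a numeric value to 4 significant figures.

-4.746

⟨V⟩ = ∫ V(x)·|χ|² dx.
Gaussian moments (u = x − x₀): ∫u^(2j)·e^(−2au²) du = (2j−1)!!/(4a)^j · √(π/(2a)), odd powers integrate to 0; here √(π/(2a)) = 1.0035.
⟨V⟩ = -4.7464.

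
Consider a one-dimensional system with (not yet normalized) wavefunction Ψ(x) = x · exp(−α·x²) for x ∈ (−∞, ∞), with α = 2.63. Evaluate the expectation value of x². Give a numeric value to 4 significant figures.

⟨x²⟩ = ∫ x²·|Ψ|² dx / ∫|Ψ|² dx (integrals over the domain).
Expand each integrand as polynomial × e^(−2αx²) and use ∫x^(2j)·e^(−2αx²) dx = (2j−1)!!/(4α)^j · √(π/(2α)), odd powers → 0; here √(π/(2α)) = 0.77283.
State is unnormalized: ∫|Ψ|² dx = 0.073463, and ∫Ψ*·x²·Ψ dx = 0.020949, so ⟨x²⟩ = 0.020949 / 0.073463.
⟨x²⟩ = 0.28517.

0.2852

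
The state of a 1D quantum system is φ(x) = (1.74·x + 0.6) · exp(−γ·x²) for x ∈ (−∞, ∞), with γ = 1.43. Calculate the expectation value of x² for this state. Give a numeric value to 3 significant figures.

0.383

⟨x²⟩ = ∫ x²·|φ|² dx / ∫|φ|² dx (integrals over the domain).
Expand each integrand as polynomial × e^(−2γx²) and use ∫x^(2j)·e^(−2γx²) dx = (2j−1)!!/(4γ)^j · √(π/(2γ)), odd powers → 0; here √(π/(2γ)) = 1.0481.
State is unnormalized: ∫|φ|² dx = 0.93205, and ∫φ*·x²·φ dx = 0.35691, so ⟨x²⟩ = 0.35691 / 0.93205.
⟨x²⟩ = 0.38293.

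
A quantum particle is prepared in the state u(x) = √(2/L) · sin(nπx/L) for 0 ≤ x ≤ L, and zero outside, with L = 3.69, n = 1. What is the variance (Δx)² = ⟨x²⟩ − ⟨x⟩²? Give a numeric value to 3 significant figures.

Compute ⟨x⟩ and ⟨x²⟩ separately, then (Δx)² = ⟨x²⟩ − ⟨x⟩².
With sin²θ = (1 − cos2θ)/2 on 0 ≤ x ≤ L: ∫sin²(nπx/L) dx = L/2, ∫x·sin²(nπx/L) dx = L²/4, ∫x²·sin²(nπx/L) dx = L³·(1/6 − 1/(4n²π²)); higher powers xᵏ the same way, integrating xᵏ·cos(2nπx/L) by parts.
⟨x⟩ = 1.8450 and ⟨x²⟩ = 3.8489.
(Δx)² = 3.8489 − (1.8450)² = 0.44488.

0.445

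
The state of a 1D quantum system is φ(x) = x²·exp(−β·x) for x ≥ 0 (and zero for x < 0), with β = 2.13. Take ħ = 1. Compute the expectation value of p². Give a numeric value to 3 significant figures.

p² φ = −ħ² d²φ/dx²; ⟨p²⟩ = −ħ² ∫ φ*·φ'' dx / ∫|φ|² dx.
Differentiate x²·exp(−β·x) with the product rule; every integrand then reduces to terms xʲ·e^(−2βx) on [0, ∞), with ∫₀^∞ xʲ·e^(−2βx) dx = j!/(2β)^(j+1).
State is unnormalized: ∫|φ|² dx = 0.017107, and ∫φ*·(−ħ² φ'') dx = 0.025870, so ⟨p²⟩ = 0.025870 / 0.017107.
⟨p²⟩ = 1.5123.

1.51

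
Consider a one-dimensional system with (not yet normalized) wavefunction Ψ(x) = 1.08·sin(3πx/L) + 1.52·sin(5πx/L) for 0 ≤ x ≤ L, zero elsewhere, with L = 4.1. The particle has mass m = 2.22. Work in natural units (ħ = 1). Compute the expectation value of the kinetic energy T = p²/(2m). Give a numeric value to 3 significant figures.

T = −(ħ²/2m) d²/dx², so ⟨T⟩ = −(ħ²/2m) ∫ Ψ*·Ψ'' dx / ∫|Ψ|² dx; with m = 2.22.
d²/dx² sin(jπx/L) = −(jπ/L)²·sin(jπx/L); on 0 ≤ x ≤ L, ∫sin²(jπx/L) dx = L/2 and ∫sin(jπx/L)·sin(lπx/L) dx = 0 for j ≠ l, so only diagonal terms survive in ∫|Ψ|² and ∫Ψ·Ψ″; ∫Ψ·Ψ′ dx = [Ψ²/2] between the walls = 0.
State is unnormalized: ∫|Ψ|² dx = 7.1274, and ∫Ψ*·(−ħ²/2m · Ψ'') dx = 18.504, so ⟨T⟩ = 18.504 / 7.1274.
⟨T⟩ = 2.5961.

2.60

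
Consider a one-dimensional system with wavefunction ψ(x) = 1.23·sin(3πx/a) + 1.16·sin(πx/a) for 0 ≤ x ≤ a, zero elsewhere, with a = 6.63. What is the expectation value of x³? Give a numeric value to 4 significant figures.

77.71

⟨x³⟩ = ∫ x³·|ψ|² dx / ∫|ψ|² dx (integrals over the domain).
On 0 ≤ x ≤ a (j ≠ l): ∫sin²(jπx/a) dx = a/2, ∫sin(jπx/a)·sin(lπx/a) dx = 0; diagonal moments ∫x·sin²(jπx/a) dx = a²/4, ∫x²·sin²(jπx/a) dx = a³·(1/6 − 1/(4j²π²)); cross terms ∫x·sin(jπx/a)·sin(lπx/a) dx = 0 for j + l even and −4jla²/(π²(j² − l²)²) for j + l odd, ∫x²·sin(jπx/a)·sin(lπx/a) dx = (−1)^(j+l)·4jla³/(π²(j² − l²)²); higher powers the same way via product-to-sum and parts.
State is unnormalized: ∫|ψ|² dx = 9.4759, and ∫ψ*·x³·ψ dx = 736.40, so ⟨x³⟩ = 736.40 / 9.4759.
⟨x³⟩ = 77.712.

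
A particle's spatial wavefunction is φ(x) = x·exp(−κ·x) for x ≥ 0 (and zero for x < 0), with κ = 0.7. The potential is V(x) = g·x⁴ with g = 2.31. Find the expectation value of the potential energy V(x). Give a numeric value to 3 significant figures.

⟨V⟩ = ∫ V(x)·|φ|² dx / ∫|φ|² dx.
Every integrand reduces to terms xʲ·e^(−2κx) on [0, ∞); use ∫₀^∞ xʲ·e^(−2κx) dx = j!/(2κ)^(j+1).
State is unnormalized: ∫|φ|² dx = 0.72886, and ∫φ*·V(x)·φ dx = 157.78, so ⟨V⟩ = 157.78 / 0.72886.
⟨V⟩ = 216.47.

216.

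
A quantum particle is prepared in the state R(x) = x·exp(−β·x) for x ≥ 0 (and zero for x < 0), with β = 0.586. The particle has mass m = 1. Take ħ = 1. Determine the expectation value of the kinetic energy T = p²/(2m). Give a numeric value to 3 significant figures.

0.172

T = −(ħ²/2m) d²/dx², so ⟨T⟩ = −(ħ²/2m) ∫ R*·R'' dx / ∫|R|² dx; with m = 1.
Differentiate x·exp(−β·x) with the product rule; every integrand then reduces to terms xʲ·e^(−2βx) on [0, ∞), with ∫₀^∞ xʲ·e^(−2βx) dx = j!/(2β)^(j+1).
State is unnormalized: ∫|R|² dx = 1.2424, and ∫R*·(−ħ²/2m · R'') dx = 0.21331, so ⟨T⟩ = 0.21331 / 1.2424.
⟨T⟩ = 0.17170.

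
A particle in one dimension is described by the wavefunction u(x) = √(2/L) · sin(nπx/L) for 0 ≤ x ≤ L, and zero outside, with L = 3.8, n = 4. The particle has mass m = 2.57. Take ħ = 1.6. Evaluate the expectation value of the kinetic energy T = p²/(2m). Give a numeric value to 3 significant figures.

T = −(ħ²/2m) d²/dx², so ⟨T⟩ = −(ħ²/2m) ∫ u*·u'' dx; with m = 2.57.
d/dx sin(nπx/L) = (nπ/L)·cos(nπx/L) and d²/dx² sin(nπx/L) = −(nπ/L)²·sin(nπx/L); on 0 ≤ x ≤ L, ∫sin²(nπx/L) dx = L/2 and ∫sin(nπx/L)·cos(nπx/L) dx = 0.
⟨T⟩ = 5.4466.

5.45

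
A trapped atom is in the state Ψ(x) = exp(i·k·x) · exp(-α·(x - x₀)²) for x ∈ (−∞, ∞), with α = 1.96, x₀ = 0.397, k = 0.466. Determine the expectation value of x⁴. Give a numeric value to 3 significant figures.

0.194

⟨x⁴⟩ = ∫ x⁴·|Ψ|² dx / ∫|Ψ|² dx (integrals over the domain).
Gaussian moments (u = x − x₀): ∫u^(2j)·e^(−2αu²) du = (2j−1)!!/(4α)^j · √(π/(2α)), odd powers integrate to 0; here √(π/(2α)) = 0.89522.
State is unnormalized: ∫|Ψ|² dx = 0.89522, and ∫Ψ*·x⁴·Ψ dx = 0.17391, so ⟨x⁴⟩ = 0.17391 / 0.89522.
⟨x⁴⟩ = 0.19427.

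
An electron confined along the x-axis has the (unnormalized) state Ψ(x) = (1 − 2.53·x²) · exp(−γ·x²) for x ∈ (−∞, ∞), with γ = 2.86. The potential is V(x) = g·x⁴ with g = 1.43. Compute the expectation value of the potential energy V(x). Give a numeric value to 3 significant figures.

0.0233

⟨V⟩ = ∫ V(x)·|Ψ|² dx / ∫|Ψ|² dx.
Expand each integrand as polynomial × e^(−2γx²) and use ∫x^(2j)·e^(−2γx²) dx = (2j−1)!!/(4γ)^j · √(π/(2γ)), odd powers → 0; here √(π/(2γ)) = 0.74110.
State is unnormalized: ∫|Ψ|² dx = 0.52205, and ∫Ψ*·V(x)·Ψ dx = 0.012153, so ⟨V⟩ = 0.012153 / 0.52205.
⟨V⟩ = 0.023280.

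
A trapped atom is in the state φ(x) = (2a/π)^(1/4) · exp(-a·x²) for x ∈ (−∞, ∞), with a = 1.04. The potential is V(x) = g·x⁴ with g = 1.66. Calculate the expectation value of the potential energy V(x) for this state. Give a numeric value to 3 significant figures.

⟨V⟩ = ∫ V(x)·|φ|² dx.
Gaussian moments: ∫x^(2j)·e^(−2ax²) dx = (2j−1)!!/(4a)^j · √(π/(2a)), odd powers integrate to 0; here √(π/(2a)) = 1.2290.
⟨V⟩ = 0.28777.

0.288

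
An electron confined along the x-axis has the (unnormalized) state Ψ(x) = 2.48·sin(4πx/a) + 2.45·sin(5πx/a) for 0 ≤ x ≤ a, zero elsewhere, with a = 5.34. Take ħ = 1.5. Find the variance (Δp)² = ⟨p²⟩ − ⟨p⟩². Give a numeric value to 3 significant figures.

Compute ⟨p⟩ and ⟨p²⟩ separately; (Δp)² = ⟨p²⟩ − ⟨p⟩².
d²/dx² sin(jπx/a) = −(jπ/a)²·sin(jπx/a); on 0 ≤ x ≤ a, ∫sin²(jπx/a) dx = a/2 and ∫sin(jπx/a)·sin(lπx/a) dx = 0 for j ≠ l, so only diagonal terms survive in ∫|Ψ|² and ∫Ψ·Ψ″; ∫Ψ·Ψ′ dx = [Ψ²/2] between the walls = 0.
Normalization: ∫|Ψ|² dx = 32.448.
⟨p⟩ = 0.0000 and ⟨p²⟩ = 15.922.
(Δp)² = 15.922 − (0.0000)² = 15.922.

15.9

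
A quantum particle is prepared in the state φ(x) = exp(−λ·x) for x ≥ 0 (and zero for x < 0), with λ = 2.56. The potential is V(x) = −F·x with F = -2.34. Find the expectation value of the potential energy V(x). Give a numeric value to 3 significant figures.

0.457

⟨V⟩ = ∫ V(x)·|φ|² dx / ∫|φ|² dx.
Every integrand reduces to terms xʲ·e^(−2λx) on [0, ∞); use ∫₀^∞ xʲ·e^(−2λx) dx = j!/(2λ)^(j+1).
State is unnormalized: ∫|φ|² dx = 0.19531, and ∫φ*·V(x)·φ dx = 0.089264, so ⟨V⟩ = 0.089264 / 0.19531.
⟨V⟩ = 0.45703.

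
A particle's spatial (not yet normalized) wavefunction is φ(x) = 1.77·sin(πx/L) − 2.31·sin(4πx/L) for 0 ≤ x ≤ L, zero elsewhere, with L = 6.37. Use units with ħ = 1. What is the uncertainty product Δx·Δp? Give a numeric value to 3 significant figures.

Δx = √(⟨x²⟩−⟨x⟩²), Δp = √(⟨p²⟩−⟨p⟩²).
On 0 ≤ x ≤ L (j ≠ l): ∫sin²(jπx/L) dx = L/2, ∫sin(jπx/L)·sin(lπx/L) dx = 0; diagonal moments ∫x·sin²(jπx/L) dx = L²/4, ∫x²·sin²(jπx/L) dx = L³·(1/6 − 1/(4j²π²)); cross terms ∫x·sin(jπx/L)·sin(lπx/L) dx = 0 for j + l even and −4jlL²/(π²(j² − l²)²) for j + l odd, ∫x²·sin(jπx/L)·sin(lπx/L) dx = (−1)^(j+l)·4jlL³/(π²(j² − l²)²); higher powers the same way via product-to-sum and parts. d²/dx² sin(jπx/L) = −(jπ/L)²·sin(jπx/L); on 0 ≤ x ≤ L, ∫sin²(jπx/L) dx = L/2 and ∫sin(jπx/L)·sin(lπx/L) dx = 0 for j ≠ l, so only diagonal terms survive in ∫|φ|² and ∫φ·φ″; ∫φ·φ′ dx = [φ²/2] between the walls = 0.
Normalization: ∫|φ|² dx = 26.974.
⟨x⟩ = 3.2736, ⟨x²⟩ = 13.249 ⇒ Δx = 1.5913.
⟨p⟩ = 0.0000, ⟨p²⟩ = 2.5420 ⇒ Δp = 1.5944.
Δx·Δp = 2.5371.

2.54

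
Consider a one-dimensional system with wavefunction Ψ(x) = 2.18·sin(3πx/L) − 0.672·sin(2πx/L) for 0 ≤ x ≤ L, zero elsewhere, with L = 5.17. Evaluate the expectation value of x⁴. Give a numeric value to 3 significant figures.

192.

⟨x⁴⟩ = ∫ x⁴·|Ψ|² dx / ∫|Ψ|² dx (integrals over the domain).
On 0 ≤ x ≤ L (j ≠ l): ∫sin²(jπx/L) dx = L/2, ∫sin(jπx/L)·sin(lπx/L) dx = 0; diagonal moments ∫x·sin²(jπx/L) dx = L²/4, ∫x²·sin²(jπx/L) dx = L³·(1/6 − 1/(4j²π²)); cross terms ∫x·sin(jπx/L)·sin(lπx/L) dx = 0 for j + l even and −4jlL²/(π²(j² − l²)²) for j + l odd, ∫x²·sin(jπx/L)·sin(lπx/L) dx = (−1)^(j+l)·4jlL³/(π²(j² − l²)²); higher powers the same way via product-to-sum and parts.
State is unnormalized: ∫|Ψ|² dx = 13.452, and ∫Ψ*·x⁴·Ψ dx = 2578.9, so ⟨x⁴⟩ = 2578.9 / 13.452.
⟨x⁴⟩ = 191.71.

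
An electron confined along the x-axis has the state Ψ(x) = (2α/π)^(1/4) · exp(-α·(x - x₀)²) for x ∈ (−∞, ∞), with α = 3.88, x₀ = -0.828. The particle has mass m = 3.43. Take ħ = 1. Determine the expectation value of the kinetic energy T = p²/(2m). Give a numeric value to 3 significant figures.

T = −(ħ²/2m) d²/dx², so ⟨T⟩ = −(ħ²/2m) ∫ Ψ*·Ψ'' dx; with m = 3.43.
Gaussian moments (u = x − x₀): ∫u^(2j)·e^(−2αu²) du = (2j−1)!!/(4α)^j · √(π/(2α)), odd powers integrate to 0; here √(π/(2α)) = 0.63627. Derivatives: d/dx e^(−αu²) = −2αu·e^(−αu²), d²/dx² e^(−αu²) = (4α²u² − 2α)·e^(−αu²).
⟨T⟩ = 0.56560.

0.566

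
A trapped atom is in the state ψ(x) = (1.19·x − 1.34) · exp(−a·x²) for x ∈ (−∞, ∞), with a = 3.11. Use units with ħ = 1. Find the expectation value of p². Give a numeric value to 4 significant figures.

p² ψ = −ħ² d²ψ/dx²; ⟨p²⟩ = −ħ² ∫ ψ*·ψ'' dx / ∫|ψ|² dx.
Expand each integrand as polynomial × e^(−2ax²) and use ∫x^(2j)·e^(−2ax²) dx = (2j−1)!!/(4a)^j · √(π/(2a)), odd powers → 0; here √(π/(2a)) = 0.71069. Differentiate with the product rule, d/dx e^(−ax²) = −2ax·e^(−ax²).
State is unnormalized: ∫|ψ|² dx = 1.3570, and ∫ψ*·(−ħ² ψ'') dx = 4.7235, so ⟨p²⟩ = 4.7235 / 1.3570.
⟨p²⟩ = 3.4808.

3.481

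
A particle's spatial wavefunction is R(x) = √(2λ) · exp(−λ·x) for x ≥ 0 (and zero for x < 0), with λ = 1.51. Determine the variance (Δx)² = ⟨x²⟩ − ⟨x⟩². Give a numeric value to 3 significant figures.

Compute ⟨x⟩ and ⟨x²⟩ separately, then (Δx)² = ⟨x²⟩ − ⟨x⟩².
Every integrand reduces to terms xʲ·e^(−2λx) on [0, ∞); use ∫₀^∞ xʲ·e^(−2λx) dx = j!/(2λ)^(j+1).
⟨x⟩ = 0.33113 and ⟨x²⟩ = 0.21929.
(Δx)² = 0.21929 − (0.33113)² = 0.10964.

0.110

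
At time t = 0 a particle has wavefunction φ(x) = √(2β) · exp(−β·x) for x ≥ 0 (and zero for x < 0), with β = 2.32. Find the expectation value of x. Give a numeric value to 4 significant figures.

⟨x⟩ = ∫ x·|φ|² dx (integrals over the domain).
Every integrand reduces to terms xʲ·e^(−2βx) on [0, ∞); use ∫₀^∞ xʲ·e^(−2βx) dx = j!/(2β)^(j+1).
⟨x⟩ = 0.21552.

0.2155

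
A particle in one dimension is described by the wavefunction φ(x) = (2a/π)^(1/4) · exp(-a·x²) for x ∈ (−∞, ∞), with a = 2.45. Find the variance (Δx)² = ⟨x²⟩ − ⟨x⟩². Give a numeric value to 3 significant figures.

Compute ⟨x⟩ and ⟨x²⟩ separately, then (Δx)² = ⟨x²⟩ − ⟨x⟩².
Gaussian moments: ∫x^(2j)·e^(−2ax²) dx = (2j−1)!!/(4a)^j · √(π/(2a)), odd powers integrate to 0; here √(π/(2a)) = 0.80071.
⟨x⟩ = 0.0000 and ⟨x²⟩ = 0.10204.
(Δx)² = 0.10204 − (0.0000)² = 0.10204.

0.102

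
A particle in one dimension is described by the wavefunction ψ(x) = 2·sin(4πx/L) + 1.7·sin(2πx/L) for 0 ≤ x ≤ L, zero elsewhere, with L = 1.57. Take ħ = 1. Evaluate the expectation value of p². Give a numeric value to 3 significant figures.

p² ψ = −ħ² d²ψ/dx²; ⟨p²⟩ = −ħ² ∫ ψ*·ψ'' dx / ∫|ψ|² dx.
d²/dx² sin(jπx/L) = −(jπ/L)²·sin(jπx/L); on 0 ≤ x ≤ L, ∫sin²(jπx/L) dx = L/2 and ∫sin(jπx/L)·sin(lπx/L) dx = 0 for j ≠ l, so only diagonal terms survive in ∫|ψ|² and ∫ψ·ψ″; ∫ψ·ψ′ dx = [ψ²/2] between the walls = 0.
State is unnormalized: ∫|ψ|² dx = 5.4087, and ∫ψ*·(−ħ² ψ'') dx = 237.50, so ⟨p²⟩ = 237.50 / 5.4087.
⟨p²⟩ = 43.911.

43.9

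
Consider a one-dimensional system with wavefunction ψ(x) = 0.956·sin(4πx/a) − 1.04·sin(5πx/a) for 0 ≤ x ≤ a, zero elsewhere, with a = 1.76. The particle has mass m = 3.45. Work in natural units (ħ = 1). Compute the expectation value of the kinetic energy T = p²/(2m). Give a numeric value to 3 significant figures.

T = −(ħ²/2m) d²/dx², so ⟨T⟩ = −(ħ²/2m) ∫ ψ*·ψ'' dx / ∫|ψ|² dx; with m = 3.45.
d²/dx² sin(jπx/a) = −(jπ/a)²·sin(jπx/a); on 0 ≤ x ≤ a, ∫sin²(jπx/a) dx = a/2 and ∫sin(jπx/a)·sin(lπx/a) dx = 0 for j ≠ l, so only diagonal terms survive in ∫|ψ|² and ∫ψ·ψ″; ∫ψ·ψ′ dx = [ψ²/2] between the walls = 0.
State is unnormalized: ∫|ψ|² dx = 1.7561, and ∫ψ*·(−ħ²/2m · ψ'') dx = 16.930, so ⟨T⟩ = 16.930 / 1.7561.
⟨T⟩ = 9.6409.

9.64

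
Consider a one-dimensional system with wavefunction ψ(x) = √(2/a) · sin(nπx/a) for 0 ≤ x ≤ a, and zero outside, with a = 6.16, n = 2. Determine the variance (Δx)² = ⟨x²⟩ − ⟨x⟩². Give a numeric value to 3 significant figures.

2.68

Compute ⟨x⟩ and ⟨x²⟩ separately, then (Δx)² = ⟨x²⟩ − ⟨x⟩².
With sin²θ = (1 − cos2θ)/2 on 0 ≤ x ≤ a: ∫sin²(nπx/a) dx = a/2, ∫x·sin²(nπx/a) dx = a²/4, ∫x²·sin²(nπx/a) dx = a³·(1/6 − 1/(4n²π²)); higher powers xᵏ the same way, integrating xᵏ·cos(2nπx/a) by parts.
⟨x⟩ = 3.0800 and ⟨x²⟩ = 12.168.
(Δx)² = 12.168 − (3.0800)² = 2.6815.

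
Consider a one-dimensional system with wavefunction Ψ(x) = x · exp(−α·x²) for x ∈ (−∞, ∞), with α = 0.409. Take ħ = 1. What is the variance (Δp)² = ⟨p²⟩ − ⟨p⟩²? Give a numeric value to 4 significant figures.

Compute ⟨p⟩ and ⟨p²⟩ separately; (Δp)² = ⟨p²⟩ − ⟨p⟩².
Expand each integrand as polynomial × e^(−2αx²) and use ∫x^(2j)·e^(−2αx²) dx = (2j−1)!!/(4α)^j · √(π/(2α)), odd powers → 0; here √(π/(2α)) = 1.9597. Differentiate with the product rule, d/dx e^(−αx²) = −2αx·e^(−αx²).
Normalization: ∫|Ψ|² dx = 1.1979.
⟨p⟩ = 0.0000 and ⟨p²⟩ = 1.2270.
(Δp)² = 1.2270 − (0.0000)² = 1.2270.

1.227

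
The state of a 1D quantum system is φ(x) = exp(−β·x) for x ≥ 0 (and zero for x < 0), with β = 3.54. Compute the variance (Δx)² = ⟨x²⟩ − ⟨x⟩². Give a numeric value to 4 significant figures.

Compute ⟨x⟩ and ⟨x²⟩ separately, then (Δx)² = ⟨x²⟩ − ⟨x⟩².
Every integrand reduces to terms xʲ·e^(−2βx) on [0, ∞); use ∫₀^∞ xʲ·e^(−2βx) dx = j!/(2β)^(j+1).
Normalization: ∫|φ|² dx = 0.14124.
⟨x⟩ = 0.14124 and ⟨x²⟩ = 0.039899.
(Δx)² = 0.039899 − (0.14124)² = 0.019950.

0.01995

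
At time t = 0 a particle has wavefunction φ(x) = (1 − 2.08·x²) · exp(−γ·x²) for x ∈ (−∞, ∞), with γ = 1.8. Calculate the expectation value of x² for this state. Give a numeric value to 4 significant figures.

0.1071

⟨x²⟩ = ∫ x²·|φ|² dx / ∫|φ|² dx (integrals over the domain).
Expand each integrand as polynomial × e^(−2γx²) and use ∫x^(2j)·e^(−2γx²) dx = (2j−1)!!/(4γ)^j · √(π/(2γ)), odd powers → 0; here √(π/(2γ)) = 0.93417.
State is unnormalized: ∫|φ|² dx = 0.62831, and ∫φ*·x²·φ dx = 0.067275, so ⟨x²⟩ = 0.067275 / 0.62831.
⟨x²⟩ = 0.10707.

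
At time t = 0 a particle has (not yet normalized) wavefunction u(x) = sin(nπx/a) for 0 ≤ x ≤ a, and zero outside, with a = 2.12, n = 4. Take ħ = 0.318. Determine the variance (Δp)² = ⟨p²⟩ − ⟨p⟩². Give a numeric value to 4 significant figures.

Compute ⟨p⟩ and ⟨p²⟩ separately; (Δp)² = ⟨p²⟩ − ⟨p⟩².
d/dx sin(nπx/a) = (nπ/a)·cos(nπx/a) and d²/dx² sin(nπx/a) = −(nπ/a)²·sin(nπx/a); on 0 ≤ x ≤ a, ∫sin²(nπx/a) dx = a/2 and ∫sin(nπx/a)·cos(nπx/a) dx = 0.
Normalization: ∫|u|² dx = 1.0600.
⟨p⟩ = 0.0000 and ⟨p²⟩ = 3.5531.
(Δp)² = 3.5531 − (0.0000)² = 3.5531.

3.553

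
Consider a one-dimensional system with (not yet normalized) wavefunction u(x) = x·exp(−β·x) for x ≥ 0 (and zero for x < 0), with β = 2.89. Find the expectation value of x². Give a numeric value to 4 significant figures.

0.3592

⟨x²⟩ = ∫ x²·|u|² dx / ∫|u|² dx (integrals over the domain).
Every integrand reduces to terms xʲ·e^(−2βx) on [0, ∞); use ∫₀^∞ xʲ·e^(−2βx) dx = j!/(2β)^(j+1).
State is unnormalized: ∫|u|² dx = 0.010357, and ∫u*·x²·u dx = 0.0037202, so ⟨x²⟩ = 0.0037202 / 0.010357.
⟨x²⟩ = 0.35919.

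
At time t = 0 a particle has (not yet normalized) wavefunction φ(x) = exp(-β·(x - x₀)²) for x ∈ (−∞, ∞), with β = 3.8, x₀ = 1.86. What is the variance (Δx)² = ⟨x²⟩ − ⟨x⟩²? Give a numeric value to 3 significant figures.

0.0658

Compute ⟨x⟩ and ⟨x²⟩ separately, then (Δx)² = ⟨x²⟩ − ⟨x⟩².
Gaussian moments (u = x − x₀): ∫u^(2j)·e^(−2βu²) du = (2j−1)!!/(4β)^j · √(π/(2β)), odd powers integrate to 0; here √(π/(2β)) = 0.64294.
Normalization: ∫|φ|² dx = 0.64294.
⟨x⟩ = 1.8600 and ⟨x²⟩ = 3.5254.
(Δx)² = 3.5254 − (1.8600)² = 0.065789.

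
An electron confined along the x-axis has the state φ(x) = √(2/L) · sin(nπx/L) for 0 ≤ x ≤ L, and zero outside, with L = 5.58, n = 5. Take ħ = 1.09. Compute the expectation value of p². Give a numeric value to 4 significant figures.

9.415

p² φ = −ħ² d²φ/dx²; ⟨p²⟩ = −ħ² ∫ φ*·φ'' dx.
d/dx sin(nπx/L) = (nπ/L)·cos(nπx/L) and d²/dx² sin(nπx/L) = −(nπ/L)²·sin(nπx/L); on 0 ≤ x ≤ L, ∫sin²(nπx/L) dx = L/2 and ∫sin(nπx/L)·cos(nπx/L) dx = 0.
⟨p²⟩ = 9.4151.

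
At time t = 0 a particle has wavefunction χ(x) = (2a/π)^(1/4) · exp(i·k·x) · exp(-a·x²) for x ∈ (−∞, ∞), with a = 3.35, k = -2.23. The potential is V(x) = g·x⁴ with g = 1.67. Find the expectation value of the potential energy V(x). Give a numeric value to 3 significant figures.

⟨V⟩ = ∫ V(x)·|χ|² dx.
Gaussian moments: ∫x^(2j)·e^(−2ax²) dx = (2j−1)!!/(4a)^j · √(π/(2a)), odd powers integrate to 0; here √(π/(2a)) = 0.68476.
⟨V⟩ = 0.027902.

0.0279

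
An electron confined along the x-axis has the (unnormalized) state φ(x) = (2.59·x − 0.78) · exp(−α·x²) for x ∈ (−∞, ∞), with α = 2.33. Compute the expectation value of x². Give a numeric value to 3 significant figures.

⟨x²⟩ = ∫ x²·|φ|² dx / ∫|φ|² dx (integrals over the domain).
Expand each integrand as polynomial × e^(−2αx²) and use ∫x^(2j)·e^(−2αx²) dx = (2j−1)!!/(4α)^j · √(π/(2α)), odd powers → 0; here √(π/(2α)) = 0.82107.
State is unnormalized: ∫|φ|² dx = 1.0905, and ∫φ*·x²·φ dx = 0.24383, so ⟨x²⟩ = 0.24383 / 1.0905.
⟨x²⟩ = 0.22359.

0.224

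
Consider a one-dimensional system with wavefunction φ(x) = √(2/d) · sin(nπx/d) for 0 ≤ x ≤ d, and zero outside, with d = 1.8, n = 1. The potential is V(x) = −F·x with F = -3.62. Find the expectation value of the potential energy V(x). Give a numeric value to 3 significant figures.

3.26

⟨V⟩ = ∫ V(x)·|φ|² dx.
With sin²θ = (1 − cos2θ)/2 on 0 ≤ x ≤ d: ∫sin²(nπx/d) dx = d/2, ∫x·sin²(nπx/d) dx = d²/4, ∫x²·sin²(nπx/d) dx = d³·(1/6 − 1/(4n²π²)); higher powers xᵏ the same way, integrating xᵏ·cos(2nπx/d) by parts.
⟨V⟩ = 3.2580.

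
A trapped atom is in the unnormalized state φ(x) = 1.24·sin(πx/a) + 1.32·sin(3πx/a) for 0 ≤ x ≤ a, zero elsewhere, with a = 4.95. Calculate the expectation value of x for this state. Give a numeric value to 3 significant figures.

2.48

⟨x⟩ = ∫ x·|φ|² dx / ∫|φ|² dx (integrals over the domain).
On 0 ≤ x ≤ a (j ≠ l): ∫sin²(jπx/a) dx = a/2, ∫sin(jπx/a)·sin(lπx/a) dx = 0; diagonal moments ∫x·sin²(jπx/a) dx = a²/4, ∫x²·sin²(jπx/a) dx = a³·(1/6 − 1/(4j²π²)); cross terms ∫x·sin(jπx/a)·sin(lπx/a) dx = 0 for j + l even and −4jla²/(π²(j² − l²)²) for j + l odd, ∫x²·sin(jπx/a)·sin(lπx/a) dx = (−1)^(j+l)·4jla³/(π²(j² − l²)²); higher powers the same way via product-to-sum and parts.
State is unnormalized: ∫|φ|² dx = 8.1180, and ∫φ*·x·φ dx = 20.092, so ⟨x⟩ = 20.092 / 8.1180.
⟨x⟩ = 2.4750.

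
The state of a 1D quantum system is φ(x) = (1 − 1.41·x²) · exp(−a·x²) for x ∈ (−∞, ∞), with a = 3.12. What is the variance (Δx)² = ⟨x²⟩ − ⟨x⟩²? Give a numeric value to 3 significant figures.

0.0507

Compute ⟨x⟩ and ⟨x²⟩ separately, then (Δx)² = ⟨x²⟩ − ⟨x⟩².
Expand each integrand as polynomial × e^(−2ax²) and use ∫x^(2j)·e^(−2ax²) dx = (2j−1)!!/(4a)^j · √(π/(2a)), odd powers → 0; here √(π/(2a)) = 0.70955.
Normalization: ∫|φ|² dx = 0.57639.
⟨x⟩ = 0.0000 and ⟨x²⟩ = 0.050660.
(Δx)² = 0.050660 − (0.0000)² = 0.050660.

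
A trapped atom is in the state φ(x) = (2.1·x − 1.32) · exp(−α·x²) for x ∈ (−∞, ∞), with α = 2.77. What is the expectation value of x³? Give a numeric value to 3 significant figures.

-0.0633

⟨x³⟩ = ∫ x³·|φ|² dx / ∫|φ|² dx (integrals over the domain).
Expand each integrand as polynomial × e^(−2αx²) and use ∫x^(2j)·e^(−2αx²) dx = (2j−1)!!/(4α)^j · √(π/(2α)), odd powers → 0; here √(π/(2α)) = 0.75304.
State is unnormalized: ∫|φ|² dx = 1.6118, and ∫φ*·x³·φ dx = -0.10202, so ⟨x³⟩ = -0.10202 / 1.6118.
⟨x³⟩ = -0.063295.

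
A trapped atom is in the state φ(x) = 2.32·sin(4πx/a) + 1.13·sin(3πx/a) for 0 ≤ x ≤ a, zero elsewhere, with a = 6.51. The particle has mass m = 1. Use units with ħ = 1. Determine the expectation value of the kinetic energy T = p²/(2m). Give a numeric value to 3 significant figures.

1.71

T = −(ħ²/2m) d²/dx², so ⟨T⟩ = −(ħ²/2m) ∫ φ*·φ'' dx / ∫|φ|² dx; with m = 1.
d²/dx² sin(jπx/a) = −(jπ/a)²·sin(jπx/a); on 0 ≤ x ≤ a, ∫sin²(jπx/a) dx = a/2 and ∫sin(jπx/a)·sin(lπx/a) dx = 0 for j ≠ l, so only diagonal terms survive in ∫|φ|² and ∫φ·φ″; ∫φ·φ′ dx = [φ²/2] between the walls = 0.
State is unnormalized: ∫|φ|² dx = 21.676, and ∫φ*·(−ħ²/2m · φ'') dx = 36.996, so ⟨T⟩ = 36.996 / 21.676.
⟨T⟩ = 1.7068.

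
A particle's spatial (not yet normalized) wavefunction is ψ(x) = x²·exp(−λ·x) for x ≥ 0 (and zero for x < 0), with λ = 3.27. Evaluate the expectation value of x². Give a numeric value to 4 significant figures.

0.7014

⟨x²⟩ = ∫ x²·|ψ|² dx / ∫|ψ|² dx (integrals over the domain).
Every integrand reduces to terms xʲ·e^(−2λx) on [0, ∞); use ∫₀^∞ xʲ·e^(−2λx) dx = j!/(2λ)^(j+1).
State is unnormalized: ∫|ψ|² dx = 0.0020060, and ∫ψ*·x²·ψ dx = 0.0014070, so ⟨x²⟩ = 0.0014070 / 0.0020060.
⟨x²⟩ = 0.70140.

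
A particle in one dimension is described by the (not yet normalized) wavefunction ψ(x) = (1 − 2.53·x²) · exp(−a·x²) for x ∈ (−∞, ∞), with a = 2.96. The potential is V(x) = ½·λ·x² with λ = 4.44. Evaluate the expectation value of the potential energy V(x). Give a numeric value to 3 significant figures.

0.106

⟨V⟩ = ∫ V(x)·|ψ|² dx / ∫|ψ|² dx.
Expand each integrand as polynomial × e^(−2ax²) and use ∫x^(2j)·e^(−2ax²) dx = (2j−1)!!/(4a)^j · √(π/(2a)), odd powers → 0; here √(π/(2a)) = 0.72847.
State is unnormalized: ∫|ψ|² dx = 0.51694, and ∫ψ*·V(x)·ψ dx = 0.055019, so ⟨V⟩ = 0.055019 / 0.51694.
⟨V⟩ = 0.10643.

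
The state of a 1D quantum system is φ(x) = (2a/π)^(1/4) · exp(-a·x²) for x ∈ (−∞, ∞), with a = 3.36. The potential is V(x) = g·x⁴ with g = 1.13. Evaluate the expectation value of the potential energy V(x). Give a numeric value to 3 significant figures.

0.0188

⟨V⟩ = ∫ V(x)·|φ|² dx.
Gaussian moments: ∫x^(2j)·e^(−2ax²) dx = (2j−1)!!/(4a)^j · √(π/(2a)), odd powers integrate to 0; here √(π/(2a)) = 0.68374.
⟨V⟩ = 0.018767.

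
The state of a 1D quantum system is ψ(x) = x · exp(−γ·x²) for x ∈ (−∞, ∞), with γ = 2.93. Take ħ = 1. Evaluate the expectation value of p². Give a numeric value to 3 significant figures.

8.79

p² ψ = −ħ² d²ψ/dx²; ⟨p²⟩ = −ħ² ∫ ψ*·ψ'' dx / ∫|ψ|² dx.
Expand each integrand as polynomial × e^(−2γx²) and use ∫x^(2j)·e^(−2γx²) dx = (2j−1)!!/(4γ)^j · √(π/(2γ)), odd powers → 0; here √(π/(2γ)) = 0.73219. Differentiate with the product rule, d/dx e^(−γx²) = −2γx·e^(−γx²).
State is unnormalized: ∫|ψ|² dx = 0.062474, and ∫ψ*·(−ħ² ψ'') dx = 0.54915, so ⟨p²⟩ = 0.54915 / 0.062474.
⟨p²⟩ = 8.7900.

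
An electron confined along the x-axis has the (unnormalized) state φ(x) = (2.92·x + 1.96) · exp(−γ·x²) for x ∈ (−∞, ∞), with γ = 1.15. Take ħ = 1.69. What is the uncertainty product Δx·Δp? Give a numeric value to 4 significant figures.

Δx = √(⟨x²⟩−⟨x⟩²), Δp = √(⟨p²⟩−⟨p⟩²).
Expand each integrand as polynomial × e^(−2γx²) and use ∫x^(2j)·e^(−2γx²) dx = (2j−1)!!/(4γ)^j · √(π/(2γ)), odd powers → 0; here √(π/(2γ)) = 1.1687. Differentiate with the product rule, d/dx e^(−γx²) = −2γx·e^(−γx²).
Normalization: ∫|φ|² dx = 6.6561.
⟨x⟩ = 0.43692, ⟨x²⟩ = 0.35890 ⇒ Δx = 0.40987.
⟨p⟩ = 0.0000, ⟨p²⟩ = 5.4225 ⇒ Δp = 2.3286.
Δx·Δp = 0.95444.

0.9544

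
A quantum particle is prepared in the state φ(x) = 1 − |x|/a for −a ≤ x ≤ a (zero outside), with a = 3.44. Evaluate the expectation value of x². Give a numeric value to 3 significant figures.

⟨x²⟩ = ∫ x²·|φ|² dx / ∫|φ|² dx (integrals over the domain).
φ is even, so ∫ over [−a, a] = 2∫₀ᵃ with φ = 1 − x/a there: ∫₀ᵃ (1 − x/a)² dx = a/3, ∫₀ᵃ x²(1 − x/a)² dx = a³/30, ∫₀ᵃ x⁴(1 − x/a)² dx = a⁵/105.
State is unnormalized: ∫|φ|² dx = 2.2933, and ∫φ*·x²·φ dx = 2.7138, so ⟨x²⟩ = 2.7138 / 2.2933.
⟨x²⟩ = 1.1834.

1.18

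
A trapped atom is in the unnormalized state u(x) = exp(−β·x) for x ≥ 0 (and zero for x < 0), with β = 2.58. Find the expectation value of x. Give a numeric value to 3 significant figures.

0.194

⟨x⟩ = ∫ x·|u|² dx / ∫|u|² dx (integrals over the domain).
Every integrand reduces to terms xʲ·e^(−2βx) on [0, ∞); use ∫₀^∞ xʲ·e^(−2βx) dx = j!/(2β)^(j+1).
State is unnormalized: ∫|u|² dx = 0.19380, and ∫u*·x·u dx = 0.037558, so ⟨x⟩ = 0.037558 / 0.19380.
⟨x⟩ = 0.19380.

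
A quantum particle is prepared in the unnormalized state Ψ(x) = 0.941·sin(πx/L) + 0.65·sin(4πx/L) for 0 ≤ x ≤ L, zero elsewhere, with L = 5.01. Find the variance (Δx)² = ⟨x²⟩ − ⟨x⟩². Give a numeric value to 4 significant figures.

1.201

Compute ⟨x⟩ and ⟨x²⟩ separately, then (Δx)² = ⟨x²⟩ − ⟨x⟩².
On 0 ≤ x ≤ L (j ≠ l): ∫sin²(jπx/L) dx = L/2, ∫sin(jπx/L)·sin(lπx/L) dx = 0; diagonal moments ∫x·sin²(jπx/L) dx = L²/4, ∫x²·sin²(jπx/L) dx = L³·(1/6 − 1/(4j²π²)); cross terms ∫x·sin(jπx/L)·sin(lπx/L) dx = 0 for j + l even and −4jlL²/(π²(j² − l²)²) for j + l odd, ∫x²·sin(jπx/L)·sin(lπx/L) dx = (−1)^(j+l)·4jlL³/(π²(j² − l²)²); higher powers the same way via product-to-sum and parts.
Normalization: ∫|Ψ|² dx = 3.2765.
⟨x⟩ = 2.4375 and ⟨x²⟩ = 7.1419.
(Δx)² = 7.1419 − (2.4375)² = 1.2006.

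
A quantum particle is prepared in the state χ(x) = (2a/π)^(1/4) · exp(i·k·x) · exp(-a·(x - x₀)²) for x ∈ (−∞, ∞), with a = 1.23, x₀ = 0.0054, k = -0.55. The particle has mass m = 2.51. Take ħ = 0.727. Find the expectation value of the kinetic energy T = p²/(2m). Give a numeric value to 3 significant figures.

T = −(ħ²/2m) d²/dx², so ⟨T⟩ = −(ħ²/2m) ∫ χ*·χ'' dx; with m = 2.51.
Gaussian moments (u = x − x₀): ∫u^(2j)·e^(−2au²) du = (2j−1)!!/(4a)^j · √(π/(2a)), odd powers integrate to 0; here √(π/(2a)) = 1.1301. Derivatives: χ′ = (ik − 2au)·χ, χ″ = ((ik − 2au)² − 2a)·χ; the odd-in-u pieces drop out.
⟨T⟩ = 0.16135.

0.161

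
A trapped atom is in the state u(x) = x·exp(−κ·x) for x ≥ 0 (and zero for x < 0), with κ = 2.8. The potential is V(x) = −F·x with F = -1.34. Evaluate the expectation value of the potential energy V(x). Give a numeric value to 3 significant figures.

0.718

⟨V⟩ = ∫ V(x)·|u|² dx / ∫|u|² dx.
Every integrand reduces to terms xʲ·e^(−2κx) on [0, ∞); use ∫₀^∞ xʲ·e^(−2κx) dx = j!/(2κ)^(j+1).
State is unnormalized: ∫|u|² dx = 0.011388, and ∫u*·V(x)·u dx = 0.0081753, so ⟨V⟩ = 0.0081753 / 0.011388.
⟨V⟩ = 0.71786.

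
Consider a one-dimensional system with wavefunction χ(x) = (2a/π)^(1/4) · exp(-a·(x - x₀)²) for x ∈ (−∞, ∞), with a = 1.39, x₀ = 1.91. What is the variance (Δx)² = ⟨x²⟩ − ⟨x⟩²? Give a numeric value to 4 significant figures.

0.1799

Compute ⟨x⟩ and ⟨x²⟩ separately, then (Δx)² = ⟨x²⟩ − ⟨x⟩².
Gaussian moments (u = x − x₀): ∫u^(2j)·e^(−2au²) du = (2j−1)!!/(4a)^j · √(π/(2a)), odd powers integrate to 0; here √(π/(2a)) = 1.0630.
⟨x⟩ = 1.9100 and ⟨x²⟩ = 3.8280.
(Δx)² = 3.8280 − (1.9100)² = 0.17986.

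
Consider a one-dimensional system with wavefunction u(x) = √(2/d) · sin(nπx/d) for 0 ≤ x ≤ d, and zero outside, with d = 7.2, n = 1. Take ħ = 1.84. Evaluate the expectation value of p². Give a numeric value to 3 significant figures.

0.645

p² u = −ħ² d²u/dx²; ⟨p²⟩ = −ħ² ∫ u*·u'' dx.
d/dx sin(nπx/d) = (nπ/d)·cos(nπx/d) and d²/dx² sin(nπx/d) = −(nπ/d)²·sin(nπx/d); on 0 ≤ x ≤ d, ∫sin²(nπx/d) dx = d/2 and ∫sin(nπx/d)·cos(nπx/d) dx = 0.
⟨p²⟩ = 0.64457.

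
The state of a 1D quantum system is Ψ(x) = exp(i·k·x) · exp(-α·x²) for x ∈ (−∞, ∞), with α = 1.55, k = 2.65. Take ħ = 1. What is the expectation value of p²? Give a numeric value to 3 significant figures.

p² Ψ = −ħ² d²Ψ/dx²; ⟨p²⟩ = −ħ² ∫ Ψ*·Ψ'' dx / ∫|Ψ|² dx.
Gaussian moments: ∫x^(2j)·e^(−2αx²) dx = (2j−1)!!/(4α)^j · √(π/(2α)), odd powers integrate to 0; here √(π/(2α)) = 1.0067. Derivatives: Ψ′ = (ik − 2αx)·Ψ, Ψ″ = ((ik − 2αx)² − 2α)·Ψ; the odd-in-x pieces drop out.
State is unnormalized: ∫|Ψ|² dx = 1.0067, and ∫Ψ*·(−ħ² Ψ'') dx = 8.6298, so ⟨p²⟩ = 8.6298 / 1.0067.
⟨p²⟩ = 8.5725.

8.57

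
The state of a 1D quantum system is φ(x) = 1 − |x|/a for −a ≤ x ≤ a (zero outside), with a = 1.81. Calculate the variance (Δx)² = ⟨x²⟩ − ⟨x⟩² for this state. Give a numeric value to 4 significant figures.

Compute ⟨x⟩ and ⟨x²⟩ separately, then (Δx)² = ⟨x²⟩ − ⟨x⟩².
φ is even, so ∫ over [−a, a] = 2∫₀ᵃ with φ = 1 − x/a there: ∫₀ᵃ (1 − x/a)² dx = a/3, ∫₀ᵃ x²(1 − x/a)² dx = a³/30, ∫₀ᵃ x⁴(1 − x/a)² dx = a⁵/105.
Normalization: ∫|φ|² dx = 1.2067.
⟨x⟩ = 0.0000 and ⟨x²⟩ = 0.32761.
(Δx)² = 0.32761 − (0.0000)² = 0.32761.

0.3276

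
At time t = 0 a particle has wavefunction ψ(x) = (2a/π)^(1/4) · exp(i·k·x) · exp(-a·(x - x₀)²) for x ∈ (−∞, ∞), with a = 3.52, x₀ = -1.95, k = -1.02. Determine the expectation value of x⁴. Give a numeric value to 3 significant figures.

16.1

⟨x⁴⟩ = ∫ x⁴·|ψ|² dx (integrals over the domain).
Gaussian moments (u = x − x₀): ∫u^(2j)·e^(−2au²) du = (2j−1)!!/(4a)^j · √(π/(2a)), odd powers integrate to 0; here √(π/(2a)) = 0.66802.
⟨x⁴⟩ = 16.095.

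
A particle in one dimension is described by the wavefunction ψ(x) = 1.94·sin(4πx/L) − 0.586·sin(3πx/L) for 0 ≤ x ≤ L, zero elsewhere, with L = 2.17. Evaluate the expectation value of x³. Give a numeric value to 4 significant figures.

3.491

⟨x³⟩ = ∫ x³·|ψ|² dx / ∫|ψ|² dx (integrals over the domain).
On 0 ≤ x ≤ L (j ≠ l): ∫sin²(jπx/L) dx = L/2, ∫sin(jπx/L)·sin(lπx/L) dx = 0; diagonal moments ∫x·sin²(jπx/L) dx = L²/4, ∫x²·sin²(jπx/L) dx = L³·(1/6 − 1/(4j²π²)); cross terms ∫x·sin(jπx/L)·sin(lπx/L) dx = 0 for j + l even and −4jlL²/(π²(j² − l²)²) for j + l odd, ∫x²·sin(jπx/L)·sin(lπx/L) dx = (−1)^(j+l)·4jlL³/(π²(j² − l²)²); higher powers the same way via product-to-sum and parts.
State is unnormalized: ∫|ψ|² dx = 4.4561, and ∫ψ*·x³·ψ dx = 15.555, so ⟨x³⟩ = 15.555 / 4.4561.
⟨x³⟩ = 3.4907.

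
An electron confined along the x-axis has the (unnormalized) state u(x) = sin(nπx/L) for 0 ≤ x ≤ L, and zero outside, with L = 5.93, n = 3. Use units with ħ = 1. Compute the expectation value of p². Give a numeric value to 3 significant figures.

2.53

p² u = −ħ² d²u/dx²; ⟨p²⟩ = −ħ² ∫ u*·u'' dx / ∫|u|² dx.
d/dx sin(nπx/L) = (nπ/L)·cos(nπx/L) and d²/dx² sin(nπx/L) = −(nπ/L)²·sin(nπx/L); on 0 ≤ x ≤ L, ∫sin²(nπx/L) dx = L/2 and ∫sin(nπx/L)·cos(nπx/L) dx = 0.
State is unnormalized: ∫|u|² dx = 2.9650, and ∫u*·(−ħ² u'') dx = 7.4896, so ⟨p²⟩ = 7.4896 / 2.9650.
⟨p²⟩ = 2.5260.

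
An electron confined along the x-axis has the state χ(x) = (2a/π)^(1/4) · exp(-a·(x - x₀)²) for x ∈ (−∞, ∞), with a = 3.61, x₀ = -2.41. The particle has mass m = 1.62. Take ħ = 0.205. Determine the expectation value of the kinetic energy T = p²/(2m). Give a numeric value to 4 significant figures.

0.04682

T = −(ħ²/2m) d²/dx², so ⟨T⟩ = −(ħ²/2m) ∫ χ*·χ'' dx; with m = 1.62.
Gaussian moments (u = x − x₀): ∫u^(2j)·e^(−2au²) du = (2j−1)!!/(4a)^j · √(π/(2a)), odd powers integrate to 0; here √(π/(2a)) = 0.65964. Derivatives: d/dx e^(−au²) = −2au·e^(−au²), d²/dx² e^(−au²) = (4a²u² − 2a)·e^(−au²).
⟨T⟩ = 0.046824.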